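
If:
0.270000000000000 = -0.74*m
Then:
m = -0.36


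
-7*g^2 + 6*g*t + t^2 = (-g + t)*(7*g + t)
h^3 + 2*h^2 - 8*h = h*(h - 2)*(h + 4)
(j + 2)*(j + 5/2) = j^2 + 9*j/2 + 5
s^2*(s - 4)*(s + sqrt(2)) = s^4 - 4*s^3 + sqrt(2)*s^3 - 4*sqrt(2)*s^2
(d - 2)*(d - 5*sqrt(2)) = d^2 - 5*sqrt(2)*d - 2*d + 10*sqrt(2)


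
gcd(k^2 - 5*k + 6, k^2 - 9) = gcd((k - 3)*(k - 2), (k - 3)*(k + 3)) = k - 3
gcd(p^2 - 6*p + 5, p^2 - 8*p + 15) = p - 5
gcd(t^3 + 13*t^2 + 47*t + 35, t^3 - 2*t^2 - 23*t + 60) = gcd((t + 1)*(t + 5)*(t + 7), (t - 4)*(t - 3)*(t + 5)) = t + 5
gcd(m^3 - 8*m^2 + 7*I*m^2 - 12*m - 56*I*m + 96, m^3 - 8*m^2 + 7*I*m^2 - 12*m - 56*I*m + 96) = m^3 + m^2*(-8 + 7*I) + m*(-12 - 56*I) + 96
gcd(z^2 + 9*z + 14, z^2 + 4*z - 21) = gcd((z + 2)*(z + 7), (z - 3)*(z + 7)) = z + 7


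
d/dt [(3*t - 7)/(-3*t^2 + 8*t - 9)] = (9*t^2 - 42*t + 29)/(9*t^4 - 48*t^3 + 118*t^2 - 144*t + 81)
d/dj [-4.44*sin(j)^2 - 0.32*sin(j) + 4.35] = -(8.88*sin(j) + 0.32)*cos(j)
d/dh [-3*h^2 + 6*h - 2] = 6 - 6*h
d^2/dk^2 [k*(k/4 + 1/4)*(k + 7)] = 3*k/2 + 4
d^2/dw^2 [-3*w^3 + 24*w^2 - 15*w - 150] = 48 - 18*w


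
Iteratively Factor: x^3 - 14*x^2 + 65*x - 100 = (x - 4)*(x^2 - 10*x + 25) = (x - 5)*(x - 4)*(x - 5)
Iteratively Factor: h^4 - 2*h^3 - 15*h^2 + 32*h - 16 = (h - 4)*(h^3 + 2*h^2 - 7*h + 4) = (h - 4)*(h + 4)*(h^2 - 2*h + 1) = (h - 4)*(h - 1)*(h + 4)*(h - 1)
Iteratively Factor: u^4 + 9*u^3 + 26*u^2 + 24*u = (u + 2)*(u^3 + 7*u^2 + 12*u) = (u + 2)*(u + 3)*(u^2 + 4*u) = (u + 2)*(u + 3)*(u + 4)*(u)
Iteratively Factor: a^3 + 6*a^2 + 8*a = (a + 2)*(a^2 + 4*a) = (a + 2)*(a + 4)*(a)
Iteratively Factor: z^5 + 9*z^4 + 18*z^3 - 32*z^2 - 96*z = (z + 4)*(z^4 + 5*z^3 - 2*z^2 - 24*z) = (z + 3)*(z + 4)*(z^3 + 2*z^2 - 8*z) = (z + 3)*(z + 4)^2*(z^2 - 2*z) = (z - 2)*(z + 3)*(z + 4)^2*(z)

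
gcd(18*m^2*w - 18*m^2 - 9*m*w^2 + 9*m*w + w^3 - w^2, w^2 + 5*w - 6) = w - 1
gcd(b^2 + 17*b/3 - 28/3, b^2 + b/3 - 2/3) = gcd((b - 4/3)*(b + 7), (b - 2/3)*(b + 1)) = 1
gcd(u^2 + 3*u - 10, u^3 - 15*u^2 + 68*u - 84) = u - 2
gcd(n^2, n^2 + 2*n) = n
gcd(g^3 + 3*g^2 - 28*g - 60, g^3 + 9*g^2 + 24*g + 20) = g + 2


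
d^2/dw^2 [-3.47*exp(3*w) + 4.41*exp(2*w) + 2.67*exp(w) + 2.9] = (-31.23*exp(2*w) + 17.64*exp(w) + 2.67)*exp(w)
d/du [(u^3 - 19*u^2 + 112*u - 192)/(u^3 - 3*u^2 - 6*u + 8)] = 2*(8*u^4 - 118*u^3 + 525*u^2 - 728*u - 128)/(u^6 - 6*u^5 - 3*u^4 + 52*u^3 - 12*u^2 - 96*u + 64)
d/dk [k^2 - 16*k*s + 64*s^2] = 2*k - 16*s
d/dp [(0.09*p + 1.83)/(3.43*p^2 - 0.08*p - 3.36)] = (0.3087*p^2 - 0.0072*p - (0.09*p + 1.83)*(6.86*p - 0.08) - 0.3024)/(-3.43*p^2 + 0.08*p + 3.36)^2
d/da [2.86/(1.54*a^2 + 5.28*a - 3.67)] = (-8.8088*a - 15.1008)/(1.54*a^2 + 5.28*a - 3.67)^2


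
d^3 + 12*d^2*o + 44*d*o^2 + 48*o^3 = (d + 2*o)*(d + 4*o)*(d + 6*o)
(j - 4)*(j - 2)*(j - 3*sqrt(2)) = j^3 - 6*j^2 - 3*sqrt(2)*j^2 + 8*j + 18*sqrt(2)*j - 24*sqrt(2)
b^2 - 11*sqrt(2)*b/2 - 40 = (b - 8*sqrt(2))*(b + 5*sqrt(2)/2)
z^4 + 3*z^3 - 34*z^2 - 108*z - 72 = (z - 6)*(z + 1)*(z + 2)*(z + 6)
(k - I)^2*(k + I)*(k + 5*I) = k^4 + 4*I*k^3 + 6*k^2 + 4*I*k + 5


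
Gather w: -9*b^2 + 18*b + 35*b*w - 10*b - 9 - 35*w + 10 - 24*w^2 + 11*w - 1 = -9*b^2 + 8*b - 24*w^2 + w*(35*b - 24)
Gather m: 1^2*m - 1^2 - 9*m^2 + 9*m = -9*m^2 + 10*m - 1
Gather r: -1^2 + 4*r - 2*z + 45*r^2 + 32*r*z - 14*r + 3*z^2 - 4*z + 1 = 45*r^2 + r*(32*z - 10) + 3*z^2 - 6*z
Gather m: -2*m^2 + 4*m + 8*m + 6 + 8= -2*m^2 + 12*m + 14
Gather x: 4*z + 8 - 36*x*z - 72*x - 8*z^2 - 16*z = x*(-36*z - 72) - 8*z^2 - 12*z + 8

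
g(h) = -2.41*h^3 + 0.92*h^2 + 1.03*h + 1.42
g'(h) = -7.23*h^2 + 1.84*h + 1.03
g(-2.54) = 44.23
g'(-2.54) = -50.29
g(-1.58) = 11.60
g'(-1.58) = -19.93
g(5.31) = -328.00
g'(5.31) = -193.06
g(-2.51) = 42.74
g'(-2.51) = -49.14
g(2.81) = -41.89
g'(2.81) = -50.89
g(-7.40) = 1020.77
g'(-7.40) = -408.50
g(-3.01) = 72.38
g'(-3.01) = -70.01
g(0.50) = 1.86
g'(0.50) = 0.14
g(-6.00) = 548.92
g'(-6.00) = -270.29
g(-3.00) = 71.68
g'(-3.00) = -69.56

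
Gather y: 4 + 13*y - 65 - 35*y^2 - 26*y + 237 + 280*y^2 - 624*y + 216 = 245*y^2 - 637*y + 392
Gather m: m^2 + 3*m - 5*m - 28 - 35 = m^2 - 2*m - 63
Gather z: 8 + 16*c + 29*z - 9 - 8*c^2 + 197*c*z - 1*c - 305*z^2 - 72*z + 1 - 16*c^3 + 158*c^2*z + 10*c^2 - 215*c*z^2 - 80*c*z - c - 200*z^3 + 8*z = -16*c^3 + 2*c^2 + 14*c - 200*z^3 + z^2*(-215*c - 305) + z*(158*c^2 + 117*c - 35)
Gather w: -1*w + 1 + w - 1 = 0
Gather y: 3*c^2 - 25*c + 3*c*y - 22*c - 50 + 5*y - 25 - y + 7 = 3*c^2 - 47*c + y*(3*c + 4) - 68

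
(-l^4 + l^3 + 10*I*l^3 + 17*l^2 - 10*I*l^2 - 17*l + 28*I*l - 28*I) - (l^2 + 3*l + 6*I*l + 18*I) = -l^4 + l^3 + 10*I*l^3 + 16*l^2 - 10*I*l^2 - 20*l + 22*I*l - 46*I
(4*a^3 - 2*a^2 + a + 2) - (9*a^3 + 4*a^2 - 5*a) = -5*a^3 - 6*a^2 + 6*a + 2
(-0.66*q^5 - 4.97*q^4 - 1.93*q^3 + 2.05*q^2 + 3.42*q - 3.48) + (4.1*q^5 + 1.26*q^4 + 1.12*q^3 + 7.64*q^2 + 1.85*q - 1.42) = 3.44*q^5 - 3.71*q^4 - 0.81*q^3 + 9.69*q^2 + 5.27*q - 4.9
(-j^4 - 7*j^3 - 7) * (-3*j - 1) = 3*j^5 + 22*j^4 + 7*j^3 + 21*j + 7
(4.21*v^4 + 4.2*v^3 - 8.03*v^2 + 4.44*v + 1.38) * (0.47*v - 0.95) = 1.9787*v^5 - 2.0255*v^4 - 7.7641*v^3 + 9.7153*v^2 - 3.5694*v - 1.311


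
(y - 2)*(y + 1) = y^2 - y - 2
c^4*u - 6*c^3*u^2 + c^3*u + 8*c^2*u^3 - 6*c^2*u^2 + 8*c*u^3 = c*(c - 4*u)*(c - 2*u)*(c*u + u)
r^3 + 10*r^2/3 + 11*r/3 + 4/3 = (r + 1)^2*(r + 4/3)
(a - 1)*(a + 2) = a^2 + a - 2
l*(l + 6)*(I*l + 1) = I*l^3 + l^2 + 6*I*l^2 + 6*l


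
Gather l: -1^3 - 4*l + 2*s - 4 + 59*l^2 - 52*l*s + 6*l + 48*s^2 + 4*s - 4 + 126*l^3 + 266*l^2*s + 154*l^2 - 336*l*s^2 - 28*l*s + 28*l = 126*l^3 + l^2*(266*s + 213) + l*(-336*s^2 - 80*s + 30) + 48*s^2 + 6*s - 9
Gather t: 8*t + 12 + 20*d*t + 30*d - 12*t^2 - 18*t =30*d - 12*t^2 + t*(20*d - 10) + 12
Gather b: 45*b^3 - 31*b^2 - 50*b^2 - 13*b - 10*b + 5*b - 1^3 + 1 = 45*b^3 - 81*b^2 - 18*b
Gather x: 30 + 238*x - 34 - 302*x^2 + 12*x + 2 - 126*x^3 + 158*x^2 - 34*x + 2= -126*x^3 - 144*x^2 + 216*x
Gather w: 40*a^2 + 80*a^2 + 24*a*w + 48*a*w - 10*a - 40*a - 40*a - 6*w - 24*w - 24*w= 120*a^2 - 90*a + w*(72*a - 54)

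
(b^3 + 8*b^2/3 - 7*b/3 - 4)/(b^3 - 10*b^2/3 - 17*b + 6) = (3*b^2 - b - 4)/(3*b^2 - 19*b + 6)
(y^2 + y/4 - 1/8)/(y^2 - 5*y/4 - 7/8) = (4*y - 1)/(4*y - 7)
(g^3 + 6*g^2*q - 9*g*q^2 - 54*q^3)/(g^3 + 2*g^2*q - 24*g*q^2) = (-g^2 + 9*q^2)/(g*(-g + 4*q))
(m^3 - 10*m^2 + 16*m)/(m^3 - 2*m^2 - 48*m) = (m - 2)/(m + 6)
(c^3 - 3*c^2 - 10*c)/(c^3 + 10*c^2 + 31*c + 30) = c*(c - 5)/(c^2 + 8*c + 15)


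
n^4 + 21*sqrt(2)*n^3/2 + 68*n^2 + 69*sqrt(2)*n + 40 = (n + sqrt(2)/2)*(n + sqrt(2))*(n + 4*sqrt(2))*(n + 5*sqrt(2))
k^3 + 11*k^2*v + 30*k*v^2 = k*(k + 5*v)*(k + 6*v)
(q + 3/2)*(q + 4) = q^2 + 11*q/2 + 6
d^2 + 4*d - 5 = (d - 1)*(d + 5)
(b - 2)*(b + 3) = b^2 + b - 6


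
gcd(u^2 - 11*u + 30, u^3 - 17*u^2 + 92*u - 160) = u - 5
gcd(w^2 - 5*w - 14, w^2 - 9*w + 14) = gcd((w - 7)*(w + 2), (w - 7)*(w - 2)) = w - 7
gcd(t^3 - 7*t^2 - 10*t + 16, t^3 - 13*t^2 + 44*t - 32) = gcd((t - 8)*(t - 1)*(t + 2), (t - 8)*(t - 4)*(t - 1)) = t^2 - 9*t + 8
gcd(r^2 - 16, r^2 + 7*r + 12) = r + 4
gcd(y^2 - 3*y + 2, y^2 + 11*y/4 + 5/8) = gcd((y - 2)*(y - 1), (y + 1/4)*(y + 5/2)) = 1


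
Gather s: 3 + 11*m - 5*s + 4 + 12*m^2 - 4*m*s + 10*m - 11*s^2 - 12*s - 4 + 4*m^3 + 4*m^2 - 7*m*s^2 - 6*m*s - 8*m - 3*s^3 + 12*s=4*m^3 + 16*m^2 + 13*m - 3*s^3 + s^2*(-7*m - 11) + s*(-10*m - 5) + 3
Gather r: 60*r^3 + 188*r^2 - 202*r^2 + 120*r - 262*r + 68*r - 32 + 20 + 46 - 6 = 60*r^3 - 14*r^2 - 74*r + 28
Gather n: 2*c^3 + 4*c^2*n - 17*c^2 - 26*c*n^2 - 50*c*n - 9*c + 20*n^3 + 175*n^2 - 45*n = 2*c^3 - 17*c^2 - 9*c + 20*n^3 + n^2*(175 - 26*c) + n*(4*c^2 - 50*c - 45)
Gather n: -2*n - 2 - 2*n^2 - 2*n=-2*n^2 - 4*n - 2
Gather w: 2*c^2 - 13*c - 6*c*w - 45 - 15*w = 2*c^2 - 13*c + w*(-6*c - 15) - 45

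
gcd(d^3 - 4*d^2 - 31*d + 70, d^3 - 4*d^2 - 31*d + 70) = d^3 - 4*d^2 - 31*d + 70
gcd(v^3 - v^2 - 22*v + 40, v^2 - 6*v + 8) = v^2 - 6*v + 8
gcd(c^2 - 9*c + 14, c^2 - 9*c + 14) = c^2 - 9*c + 14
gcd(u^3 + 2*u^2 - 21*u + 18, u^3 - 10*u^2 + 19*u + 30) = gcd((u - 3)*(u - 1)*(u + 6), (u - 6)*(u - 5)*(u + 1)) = 1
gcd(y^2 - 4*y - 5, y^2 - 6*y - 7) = y + 1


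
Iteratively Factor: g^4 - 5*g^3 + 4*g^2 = (g)*(g^3 - 5*g^2 + 4*g) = g*(g - 4)*(g^2 - g) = g^2*(g - 4)*(g - 1)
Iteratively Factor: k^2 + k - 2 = (k - 1)*(k + 2)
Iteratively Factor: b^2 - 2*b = (b)*(b - 2)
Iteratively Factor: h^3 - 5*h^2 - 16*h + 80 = (h + 4)*(h^2 - 9*h + 20) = (h - 5)*(h + 4)*(h - 4)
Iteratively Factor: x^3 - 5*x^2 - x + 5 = (x - 1)*(x^2 - 4*x - 5) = (x - 1)*(x + 1)*(x - 5)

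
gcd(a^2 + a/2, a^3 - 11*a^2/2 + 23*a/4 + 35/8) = a + 1/2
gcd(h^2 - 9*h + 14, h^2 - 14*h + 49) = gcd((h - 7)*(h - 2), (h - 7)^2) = h - 7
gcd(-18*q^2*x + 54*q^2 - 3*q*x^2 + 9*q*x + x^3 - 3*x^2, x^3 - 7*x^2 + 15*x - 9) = x - 3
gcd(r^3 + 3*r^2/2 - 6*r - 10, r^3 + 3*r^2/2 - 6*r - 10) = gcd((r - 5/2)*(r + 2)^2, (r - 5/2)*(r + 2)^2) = r^3 + 3*r^2/2 - 6*r - 10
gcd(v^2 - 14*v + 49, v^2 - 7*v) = v - 7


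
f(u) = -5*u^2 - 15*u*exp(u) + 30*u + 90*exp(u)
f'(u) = -15*u*exp(u) - 10*u + 75*exp(u) + 30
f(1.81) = 421.96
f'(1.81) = 304.28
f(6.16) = -1141.16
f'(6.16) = -8269.25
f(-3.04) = -130.92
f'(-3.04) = 66.17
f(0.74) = 184.83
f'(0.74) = 156.53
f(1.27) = 282.68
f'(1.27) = 216.53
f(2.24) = 571.90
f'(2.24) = 396.48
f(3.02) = 960.96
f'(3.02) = 608.39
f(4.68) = 2164.74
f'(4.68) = 500.50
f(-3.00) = -128.28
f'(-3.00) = 65.97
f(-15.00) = -1575.00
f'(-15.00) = 180.00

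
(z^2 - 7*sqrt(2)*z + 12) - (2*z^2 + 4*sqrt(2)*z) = -z^2 - 11*sqrt(2)*z + 12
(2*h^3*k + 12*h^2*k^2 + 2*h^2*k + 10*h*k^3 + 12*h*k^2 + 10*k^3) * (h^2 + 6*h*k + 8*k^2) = 2*h^5*k + 24*h^4*k^2 + 2*h^4*k + 98*h^3*k^3 + 24*h^3*k^2 + 156*h^2*k^4 + 98*h^2*k^3 + 80*h*k^5 + 156*h*k^4 + 80*k^5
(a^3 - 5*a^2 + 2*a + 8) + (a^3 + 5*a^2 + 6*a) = 2*a^3 + 8*a + 8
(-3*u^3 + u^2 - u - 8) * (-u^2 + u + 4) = 3*u^5 - 4*u^4 - 10*u^3 + 11*u^2 - 12*u - 32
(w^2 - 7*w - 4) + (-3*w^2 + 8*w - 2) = -2*w^2 + w - 6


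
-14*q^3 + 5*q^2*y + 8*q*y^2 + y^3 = (-q + y)*(2*q + y)*(7*q + y)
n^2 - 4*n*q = n*(n - 4*q)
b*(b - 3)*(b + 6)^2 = b^4 + 9*b^3 - 108*b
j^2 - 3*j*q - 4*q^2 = (j - 4*q)*(j + q)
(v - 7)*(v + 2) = v^2 - 5*v - 14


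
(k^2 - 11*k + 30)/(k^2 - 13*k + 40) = (k - 6)/(k - 8)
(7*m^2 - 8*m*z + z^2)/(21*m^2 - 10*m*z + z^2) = (-m + z)/(-3*m + z)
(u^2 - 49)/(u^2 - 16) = (u^2 - 49)/(u^2 - 16)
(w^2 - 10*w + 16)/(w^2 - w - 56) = (w - 2)/(w + 7)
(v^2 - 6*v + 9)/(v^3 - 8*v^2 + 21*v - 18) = 1/(v - 2)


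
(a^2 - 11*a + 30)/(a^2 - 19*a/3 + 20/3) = 3*(a - 6)/(3*a - 4)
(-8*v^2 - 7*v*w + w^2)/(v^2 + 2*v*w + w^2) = (-8*v + w)/(v + w)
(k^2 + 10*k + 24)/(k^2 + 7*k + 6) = (k + 4)/(k + 1)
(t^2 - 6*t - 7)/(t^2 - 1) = (t - 7)/(t - 1)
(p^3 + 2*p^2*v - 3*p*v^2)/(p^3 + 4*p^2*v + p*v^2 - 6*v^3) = p/(p + 2*v)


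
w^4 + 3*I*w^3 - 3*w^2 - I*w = w*(w + I)^3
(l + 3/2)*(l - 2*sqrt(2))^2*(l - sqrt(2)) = l^4 - 5*sqrt(2)*l^3 + 3*l^3/2 - 15*sqrt(2)*l^2/2 + 16*l^2 - 8*sqrt(2)*l + 24*l - 12*sqrt(2)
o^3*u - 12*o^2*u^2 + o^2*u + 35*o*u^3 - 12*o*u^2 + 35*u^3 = (o - 7*u)*(o - 5*u)*(o*u + u)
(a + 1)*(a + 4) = a^2 + 5*a + 4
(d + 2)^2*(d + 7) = d^3 + 11*d^2 + 32*d + 28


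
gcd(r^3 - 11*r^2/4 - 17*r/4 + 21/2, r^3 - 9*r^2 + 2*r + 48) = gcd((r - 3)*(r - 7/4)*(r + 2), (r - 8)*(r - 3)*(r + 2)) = r^2 - r - 6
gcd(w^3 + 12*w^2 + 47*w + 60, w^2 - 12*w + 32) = 1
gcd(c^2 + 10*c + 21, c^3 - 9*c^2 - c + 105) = c + 3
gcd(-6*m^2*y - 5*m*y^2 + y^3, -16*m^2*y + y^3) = y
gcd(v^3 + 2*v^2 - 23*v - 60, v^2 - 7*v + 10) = v - 5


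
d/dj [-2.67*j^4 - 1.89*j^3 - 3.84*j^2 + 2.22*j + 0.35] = -10.68*j^3 - 5.67*j^2 - 7.68*j + 2.22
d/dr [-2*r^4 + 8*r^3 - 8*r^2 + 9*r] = -8*r^3 + 24*r^2 - 16*r + 9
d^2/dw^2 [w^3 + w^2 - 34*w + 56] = 6*w + 2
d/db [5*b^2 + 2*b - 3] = 10*b + 2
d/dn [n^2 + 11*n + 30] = 2*n + 11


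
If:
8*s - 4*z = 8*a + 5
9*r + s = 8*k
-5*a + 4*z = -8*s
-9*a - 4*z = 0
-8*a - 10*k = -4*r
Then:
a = 1/3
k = -79/174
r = -163/348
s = 7/12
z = -3/4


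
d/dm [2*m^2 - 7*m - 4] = 4*m - 7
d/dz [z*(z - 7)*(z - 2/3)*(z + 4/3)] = 4*z^3 - 19*z^2 - 100*z/9 + 56/9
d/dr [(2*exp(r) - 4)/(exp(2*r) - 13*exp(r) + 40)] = 2*(-(exp(r) - 2)*(2*exp(r) - 13) + exp(2*r) - 13*exp(r) + 40)*exp(r)/(exp(2*r) - 13*exp(r) + 40)^2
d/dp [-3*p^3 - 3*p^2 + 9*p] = -9*p^2 - 6*p + 9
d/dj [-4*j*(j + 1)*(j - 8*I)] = -12*j^2 + j*(-8 + 64*I) + 32*I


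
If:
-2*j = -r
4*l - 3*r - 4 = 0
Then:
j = r/2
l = 3*r/4 + 1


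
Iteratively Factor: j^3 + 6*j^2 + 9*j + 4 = (j + 1)*(j^2 + 5*j + 4) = (j + 1)*(j + 4)*(j + 1)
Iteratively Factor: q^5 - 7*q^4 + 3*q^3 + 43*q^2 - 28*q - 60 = (q - 5)*(q^4 - 2*q^3 - 7*q^2 + 8*q + 12) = (q - 5)*(q - 2)*(q^3 - 7*q - 6) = (q - 5)*(q - 3)*(q - 2)*(q^2 + 3*q + 2) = (q - 5)*(q - 3)*(q - 2)*(q + 2)*(q + 1)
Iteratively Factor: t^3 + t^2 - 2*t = (t + 2)*(t^2 - t) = (t - 1)*(t + 2)*(t)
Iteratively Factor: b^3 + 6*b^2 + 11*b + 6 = (b + 1)*(b^2 + 5*b + 6) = (b + 1)*(b + 2)*(b + 3)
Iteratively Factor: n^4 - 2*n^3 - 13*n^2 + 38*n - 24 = (n + 4)*(n^3 - 6*n^2 + 11*n - 6) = (n - 3)*(n + 4)*(n^2 - 3*n + 2) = (n - 3)*(n - 2)*(n + 4)*(n - 1)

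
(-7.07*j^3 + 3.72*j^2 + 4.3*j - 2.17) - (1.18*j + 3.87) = -7.07*j^3 + 3.72*j^2 + 3.12*j - 6.04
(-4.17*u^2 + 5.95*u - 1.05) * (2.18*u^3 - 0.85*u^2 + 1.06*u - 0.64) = -9.0906*u^5 + 16.5155*u^4 - 11.7667*u^3 + 9.8683*u^2 - 4.921*u + 0.672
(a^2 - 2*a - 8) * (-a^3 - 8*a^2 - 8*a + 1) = -a^5 - 6*a^4 + 16*a^3 + 81*a^2 + 62*a - 8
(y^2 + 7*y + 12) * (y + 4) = y^3 + 11*y^2 + 40*y + 48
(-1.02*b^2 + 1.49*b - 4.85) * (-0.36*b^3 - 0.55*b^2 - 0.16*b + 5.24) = 0.3672*b^5 + 0.0246000000000001*b^4 + 1.0897*b^3 - 2.9157*b^2 + 8.5836*b - 25.414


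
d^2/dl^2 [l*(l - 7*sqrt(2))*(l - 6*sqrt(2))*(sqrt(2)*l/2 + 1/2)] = 6*sqrt(2)*l^2 - 75*l + 71*sqrt(2)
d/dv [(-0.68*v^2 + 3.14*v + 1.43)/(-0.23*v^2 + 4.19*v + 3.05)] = (-2.127*v^2 - 3.4902*v + 3.5853)/(0.0529*v^4 - 1.9274*v^3 + 16.1531*v^2 + 25.559*v + 9.3025)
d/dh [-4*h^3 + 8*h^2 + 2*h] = -12*h^2 + 16*h + 2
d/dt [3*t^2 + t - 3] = 6*t + 1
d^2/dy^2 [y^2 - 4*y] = 2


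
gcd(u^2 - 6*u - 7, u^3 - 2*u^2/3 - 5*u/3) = u + 1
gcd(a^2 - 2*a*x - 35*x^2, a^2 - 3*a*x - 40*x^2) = a + 5*x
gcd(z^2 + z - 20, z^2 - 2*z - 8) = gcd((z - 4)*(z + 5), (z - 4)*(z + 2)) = z - 4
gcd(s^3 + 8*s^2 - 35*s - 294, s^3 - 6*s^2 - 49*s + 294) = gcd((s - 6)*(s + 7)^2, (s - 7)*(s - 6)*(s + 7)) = s^2 + s - 42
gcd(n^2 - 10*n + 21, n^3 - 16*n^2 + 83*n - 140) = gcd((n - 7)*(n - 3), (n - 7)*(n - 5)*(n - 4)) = n - 7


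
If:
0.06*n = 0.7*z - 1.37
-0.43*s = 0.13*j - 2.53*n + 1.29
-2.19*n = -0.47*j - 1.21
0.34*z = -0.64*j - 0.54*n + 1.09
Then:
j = 0.14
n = 0.58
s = 0.39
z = 2.01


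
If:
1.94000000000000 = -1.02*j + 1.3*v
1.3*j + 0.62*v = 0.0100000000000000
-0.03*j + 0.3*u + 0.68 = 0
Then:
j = -0.51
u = -2.32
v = 1.09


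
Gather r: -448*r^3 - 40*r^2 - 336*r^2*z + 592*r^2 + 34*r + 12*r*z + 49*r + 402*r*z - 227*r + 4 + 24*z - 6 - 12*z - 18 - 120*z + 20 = -448*r^3 + r^2*(552 - 336*z) + r*(414*z - 144) - 108*z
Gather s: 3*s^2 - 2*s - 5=3*s^2 - 2*s - 5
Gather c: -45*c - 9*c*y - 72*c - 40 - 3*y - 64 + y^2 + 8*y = c*(-9*y - 117) + y^2 + 5*y - 104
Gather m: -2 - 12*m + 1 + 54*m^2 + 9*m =54*m^2 - 3*m - 1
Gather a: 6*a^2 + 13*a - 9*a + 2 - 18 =6*a^2 + 4*a - 16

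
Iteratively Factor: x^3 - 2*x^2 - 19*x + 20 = (x - 5)*(x^2 + 3*x - 4) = (x - 5)*(x + 4)*(x - 1)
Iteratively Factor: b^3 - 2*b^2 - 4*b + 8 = (b - 2)*(b^2 - 4) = (b - 2)^2*(b + 2)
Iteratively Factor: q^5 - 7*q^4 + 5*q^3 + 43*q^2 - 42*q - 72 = (q - 4)*(q^4 - 3*q^3 - 7*q^2 + 15*q + 18) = (q - 4)*(q + 1)*(q^3 - 4*q^2 - 3*q + 18) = (q - 4)*(q - 3)*(q + 1)*(q^2 - q - 6) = (q - 4)*(q - 3)*(q + 1)*(q + 2)*(q - 3)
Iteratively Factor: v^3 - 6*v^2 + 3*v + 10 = (v + 1)*(v^2 - 7*v + 10) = (v - 2)*(v + 1)*(v - 5)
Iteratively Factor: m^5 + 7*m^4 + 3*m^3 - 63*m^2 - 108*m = (m + 3)*(m^4 + 4*m^3 - 9*m^2 - 36*m) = (m + 3)^2*(m^3 + m^2 - 12*m) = m*(m + 3)^2*(m^2 + m - 12) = m*(m + 3)^2*(m + 4)*(m - 3)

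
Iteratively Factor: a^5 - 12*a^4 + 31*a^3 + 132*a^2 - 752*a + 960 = (a - 5)*(a^4 - 7*a^3 - 4*a^2 + 112*a - 192) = (a - 5)*(a + 4)*(a^3 - 11*a^2 + 40*a - 48) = (a - 5)*(a - 3)*(a + 4)*(a^2 - 8*a + 16) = (a - 5)*(a - 4)*(a - 3)*(a + 4)*(a - 4)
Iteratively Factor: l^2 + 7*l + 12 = (l + 4)*(l + 3)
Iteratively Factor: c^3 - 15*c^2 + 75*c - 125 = (c - 5)*(c^2 - 10*c + 25) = (c - 5)^2*(c - 5)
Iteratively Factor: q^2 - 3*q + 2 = (q - 1)*(q - 2)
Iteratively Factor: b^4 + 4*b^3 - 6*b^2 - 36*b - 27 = (b - 3)*(b^3 + 7*b^2 + 15*b + 9) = (b - 3)*(b + 3)*(b^2 + 4*b + 3) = (b - 3)*(b + 3)^2*(b + 1)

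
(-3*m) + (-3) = -3*m - 3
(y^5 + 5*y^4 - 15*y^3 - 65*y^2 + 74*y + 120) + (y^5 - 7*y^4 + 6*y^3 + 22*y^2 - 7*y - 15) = 2*y^5 - 2*y^4 - 9*y^3 - 43*y^2 + 67*y + 105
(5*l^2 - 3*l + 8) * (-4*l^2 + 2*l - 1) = -20*l^4 + 22*l^3 - 43*l^2 + 19*l - 8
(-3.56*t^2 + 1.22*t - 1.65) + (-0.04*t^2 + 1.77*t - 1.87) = -3.6*t^2 + 2.99*t - 3.52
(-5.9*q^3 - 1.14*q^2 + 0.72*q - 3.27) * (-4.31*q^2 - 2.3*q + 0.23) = 25.429*q^5 + 18.4834*q^4 - 1.8382*q^3 + 12.1755*q^2 + 7.6866*q - 0.7521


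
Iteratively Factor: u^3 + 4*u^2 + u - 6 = (u + 2)*(u^2 + 2*u - 3) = (u + 2)*(u + 3)*(u - 1)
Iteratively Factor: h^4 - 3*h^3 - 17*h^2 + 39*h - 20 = (h - 1)*(h^3 - 2*h^2 - 19*h + 20) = (h - 1)^2*(h^2 - h - 20) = (h - 5)*(h - 1)^2*(h + 4)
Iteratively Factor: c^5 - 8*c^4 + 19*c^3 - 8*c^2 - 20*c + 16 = (c - 2)*(c^4 - 6*c^3 + 7*c^2 + 6*c - 8) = (c - 2)*(c - 1)*(c^3 - 5*c^2 + 2*c + 8) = (c - 4)*(c - 2)*(c - 1)*(c^2 - c - 2) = (c - 4)*(c - 2)*(c - 1)*(c + 1)*(c - 2)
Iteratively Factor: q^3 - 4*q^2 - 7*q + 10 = (q + 2)*(q^2 - 6*q + 5) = (q - 1)*(q + 2)*(q - 5)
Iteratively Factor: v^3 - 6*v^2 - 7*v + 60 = (v - 4)*(v^2 - 2*v - 15) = (v - 4)*(v + 3)*(v - 5)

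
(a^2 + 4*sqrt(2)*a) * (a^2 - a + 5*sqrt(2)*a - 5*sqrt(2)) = a^4 - a^3 + 9*sqrt(2)*a^3 - 9*sqrt(2)*a^2 + 40*a^2 - 40*a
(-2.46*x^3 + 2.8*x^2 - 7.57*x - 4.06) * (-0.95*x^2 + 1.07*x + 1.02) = 2.337*x^5 - 5.2922*x^4 + 7.6783*x^3 - 1.3869*x^2 - 12.0656*x - 4.1412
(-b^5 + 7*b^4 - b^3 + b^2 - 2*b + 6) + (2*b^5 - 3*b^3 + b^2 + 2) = b^5 + 7*b^4 - 4*b^3 + 2*b^2 - 2*b + 8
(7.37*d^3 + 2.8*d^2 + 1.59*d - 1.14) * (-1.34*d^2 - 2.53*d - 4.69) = -9.8758*d^5 - 22.3981*d^4 - 43.7799*d^3 - 15.6271*d^2 - 4.5729*d + 5.3466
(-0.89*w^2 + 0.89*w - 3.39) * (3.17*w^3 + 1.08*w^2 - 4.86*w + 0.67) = -2.8213*w^5 + 1.8601*w^4 - 5.4597*w^3 - 8.5829*w^2 + 17.0717*w - 2.2713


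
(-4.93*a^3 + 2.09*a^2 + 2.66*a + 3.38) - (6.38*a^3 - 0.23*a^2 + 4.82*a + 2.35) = -11.31*a^3 + 2.32*a^2 - 2.16*a + 1.03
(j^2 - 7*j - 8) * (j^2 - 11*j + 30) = j^4 - 18*j^3 + 99*j^2 - 122*j - 240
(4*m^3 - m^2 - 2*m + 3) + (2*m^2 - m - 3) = 4*m^3 + m^2 - 3*m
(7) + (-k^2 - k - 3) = -k^2 - k + 4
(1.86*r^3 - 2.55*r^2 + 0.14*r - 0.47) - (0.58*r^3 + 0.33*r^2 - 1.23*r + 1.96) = 1.28*r^3 - 2.88*r^2 + 1.37*r - 2.43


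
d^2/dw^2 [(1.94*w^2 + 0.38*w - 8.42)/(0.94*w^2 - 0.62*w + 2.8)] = (1.77635683940025e-15*w^4 + 2.9328*w^3 - 75.275952*w^2 + 23.442096*w + 69.588144)/(0.830584*w^6 - 1.643496*w^5 + 8.506248*w^4 - 10.029368*w^3 + 25.33776*w^2 - 14.5824*w + 21.952)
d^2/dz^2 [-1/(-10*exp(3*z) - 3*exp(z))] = 3*(300*exp(4*z) + 20*exp(2*z) + 3)*exp(-z)/(1000*exp(6*z) + 900*exp(4*z) + 270*exp(2*z) + 27)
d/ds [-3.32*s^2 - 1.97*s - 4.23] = -6.64*s - 1.97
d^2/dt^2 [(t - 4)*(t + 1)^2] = 6*t - 4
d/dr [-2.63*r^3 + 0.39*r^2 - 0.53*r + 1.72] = -7.89*r^2 + 0.78*r - 0.53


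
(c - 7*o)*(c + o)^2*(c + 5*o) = c^4 - 38*c^2*o^2 - 72*c*o^3 - 35*o^4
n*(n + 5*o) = n^2 + 5*n*o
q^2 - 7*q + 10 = (q - 5)*(q - 2)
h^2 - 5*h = h*(h - 5)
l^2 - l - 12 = (l - 4)*(l + 3)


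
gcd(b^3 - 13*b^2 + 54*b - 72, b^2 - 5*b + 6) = b - 3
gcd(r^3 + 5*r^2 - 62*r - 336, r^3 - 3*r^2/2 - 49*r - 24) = r^2 - 2*r - 48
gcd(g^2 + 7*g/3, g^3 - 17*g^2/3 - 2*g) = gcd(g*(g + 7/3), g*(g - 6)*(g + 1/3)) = g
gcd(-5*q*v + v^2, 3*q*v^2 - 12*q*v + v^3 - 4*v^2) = v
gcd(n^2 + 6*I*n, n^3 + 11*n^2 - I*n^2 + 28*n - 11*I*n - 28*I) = 1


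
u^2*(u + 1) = u^3 + u^2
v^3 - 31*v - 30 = (v - 6)*(v + 1)*(v + 5)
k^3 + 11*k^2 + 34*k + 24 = (k + 1)*(k + 4)*(k + 6)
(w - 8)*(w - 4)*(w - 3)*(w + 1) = w^4 - 14*w^3 + 53*w^2 - 28*w - 96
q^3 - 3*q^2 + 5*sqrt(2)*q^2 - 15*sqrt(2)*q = q*(q - 3)*(q + 5*sqrt(2))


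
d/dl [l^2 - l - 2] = 2*l - 1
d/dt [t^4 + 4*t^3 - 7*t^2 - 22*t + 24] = 4*t^3 + 12*t^2 - 14*t - 22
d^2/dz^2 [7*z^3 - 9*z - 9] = 42*z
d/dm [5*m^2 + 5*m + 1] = 10*m + 5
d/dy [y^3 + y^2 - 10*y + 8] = 3*y^2 + 2*y - 10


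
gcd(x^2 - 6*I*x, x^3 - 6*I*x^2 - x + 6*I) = x - 6*I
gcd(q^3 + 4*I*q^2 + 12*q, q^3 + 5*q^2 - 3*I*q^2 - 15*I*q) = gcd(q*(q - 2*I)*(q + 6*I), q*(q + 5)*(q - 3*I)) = q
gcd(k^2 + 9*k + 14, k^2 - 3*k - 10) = k + 2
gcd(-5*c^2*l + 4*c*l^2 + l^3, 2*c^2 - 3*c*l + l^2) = c - l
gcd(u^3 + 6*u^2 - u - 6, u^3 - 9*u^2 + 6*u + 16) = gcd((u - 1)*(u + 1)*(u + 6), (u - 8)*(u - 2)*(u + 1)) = u + 1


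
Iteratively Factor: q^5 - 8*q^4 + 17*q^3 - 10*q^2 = (q)*(q^4 - 8*q^3 + 17*q^2 - 10*q) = q^2*(q^3 - 8*q^2 + 17*q - 10) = q^2*(q - 1)*(q^2 - 7*q + 10) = q^2*(q - 5)*(q - 1)*(q - 2)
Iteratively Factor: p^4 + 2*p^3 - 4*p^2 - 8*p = (p - 2)*(p^3 + 4*p^2 + 4*p) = p*(p - 2)*(p^2 + 4*p + 4) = p*(p - 2)*(p + 2)*(p + 2)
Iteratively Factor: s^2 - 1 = (s - 1)*(s + 1)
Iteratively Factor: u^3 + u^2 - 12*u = (u - 3)*(u^2 + 4*u) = (u - 3)*(u + 4)*(u)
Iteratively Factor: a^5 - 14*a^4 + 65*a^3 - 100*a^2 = (a)*(a^4 - 14*a^3 + 65*a^2 - 100*a) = a*(a - 5)*(a^3 - 9*a^2 + 20*a) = a*(a - 5)^2*(a^2 - 4*a) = a^2*(a - 5)^2*(a - 4)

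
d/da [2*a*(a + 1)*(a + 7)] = 6*a^2 + 32*a + 14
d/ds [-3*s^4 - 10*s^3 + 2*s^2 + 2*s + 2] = -12*s^3 - 30*s^2 + 4*s + 2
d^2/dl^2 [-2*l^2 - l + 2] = -4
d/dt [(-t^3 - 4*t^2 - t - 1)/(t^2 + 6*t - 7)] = (-t^4 - 12*t^3 - 2*t^2 + 58*t + 13)/(t^4 + 12*t^3 + 22*t^2 - 84*t + 49)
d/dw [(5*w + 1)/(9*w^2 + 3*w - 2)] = (-45*w^2 - 18*w - 13)/(81*w^4 + 54*w^3 - 27*w^2 - 12*w + 4)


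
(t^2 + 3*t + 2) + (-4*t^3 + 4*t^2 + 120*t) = -4*t^3 + 5*t^2 + 123*t + 2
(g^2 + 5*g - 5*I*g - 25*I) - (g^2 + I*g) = 5*g - 6*I*g - 25*I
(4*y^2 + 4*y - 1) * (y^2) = 4*y^4 + 4*y^3 - y^2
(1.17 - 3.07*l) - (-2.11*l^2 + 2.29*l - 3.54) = 2.11*l^2 - 5.36*l + 4.71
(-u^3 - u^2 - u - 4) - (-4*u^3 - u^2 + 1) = 3*u^3 - u - 5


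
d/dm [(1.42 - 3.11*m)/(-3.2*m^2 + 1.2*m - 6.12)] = (-9.952*m^2 + 9.088*m + 17.3292)/(10.24*m^4 - 7.68*m^3 + 40.608*m^2 - 14.688*m + 37.4544)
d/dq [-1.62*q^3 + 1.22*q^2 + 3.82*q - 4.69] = -4.86*q^2 + 2.44*q + 3.82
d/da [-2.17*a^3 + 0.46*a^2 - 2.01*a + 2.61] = -6.51*a^2 + 0.92*a - 2.01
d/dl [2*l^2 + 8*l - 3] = 4*l + 8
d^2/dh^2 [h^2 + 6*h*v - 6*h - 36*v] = 2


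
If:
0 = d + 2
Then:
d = -2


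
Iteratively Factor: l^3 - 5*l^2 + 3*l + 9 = (l - 3)*(l^2 - 2*l - 3) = (l - 3)^2*(l + 1)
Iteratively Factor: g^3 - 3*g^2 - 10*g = (g)*(g^2 - 3*g - 10) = g*(g - 5)*(g + 2)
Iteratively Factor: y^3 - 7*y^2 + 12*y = (y)*(y^2 - 7*y + 12) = y*(y - 3)*(y - 4)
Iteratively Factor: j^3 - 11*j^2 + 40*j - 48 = (j - 4)*(j^2 - 7*j + 12) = (j - 4)^2*(j - 3)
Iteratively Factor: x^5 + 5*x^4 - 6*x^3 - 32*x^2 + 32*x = (x - 1)*(x^4 + 6*x^3 - 32*x) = (x - 1)*(x + 4)*(x^3 + 2*x^2 - 8*x) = (x - 2)*(x - 1)*(x + 4)*(x^2 + 4*x) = (x - 2)*(x - 1)*(x + 4)^2*(x)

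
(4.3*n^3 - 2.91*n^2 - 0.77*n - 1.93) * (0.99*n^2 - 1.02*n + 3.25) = 4.257*n^5 - 7.2669*n^4 + 16.1809*n^3 - 10.5828*n^2 - 0.5339*n - 6.2725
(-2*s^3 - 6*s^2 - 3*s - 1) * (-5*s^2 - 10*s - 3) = 10*s^5 + 50*s^4 + 81*s^3 + 53*s^2 + 19*s + 3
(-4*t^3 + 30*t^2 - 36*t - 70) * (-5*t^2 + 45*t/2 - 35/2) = 20*t^5 - 240*t^4 + 925*t^3 - 985*t^2 - 945*t + 1225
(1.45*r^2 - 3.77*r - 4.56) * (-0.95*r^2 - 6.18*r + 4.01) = -1.3775*r^4 - 5.3795*r^3 + 33.4451*r^2 + 13.0631*r - 18.2856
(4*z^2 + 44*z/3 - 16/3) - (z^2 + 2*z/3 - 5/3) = 3*z^2 + 14*z - 11/3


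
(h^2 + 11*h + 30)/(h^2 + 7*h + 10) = (h + 6)/(h + 2)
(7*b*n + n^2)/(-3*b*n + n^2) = (-7*b - n)/(3*b - n)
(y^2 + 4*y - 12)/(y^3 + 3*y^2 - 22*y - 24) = (y - 2)/(y^2 - 3*y - 4)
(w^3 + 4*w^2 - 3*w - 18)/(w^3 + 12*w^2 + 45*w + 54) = (w - 2)/(w + 6)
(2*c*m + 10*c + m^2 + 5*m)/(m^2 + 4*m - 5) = (2*c + m)/(m - 1)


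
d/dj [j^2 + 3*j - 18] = 2*j + 3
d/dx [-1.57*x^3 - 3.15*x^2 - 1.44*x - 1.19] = -4.71*x^2 - 6.3*x - 1.44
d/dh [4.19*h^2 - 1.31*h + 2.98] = 8.38*h - 1.31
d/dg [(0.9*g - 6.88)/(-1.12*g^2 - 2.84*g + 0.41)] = (1.008*g^2 - 15.4112*g - 19.1702)/(1.2544*g^4 + 6.3616*g^3 + 7.1472*g^2 - 2.3288*g + 0.1681)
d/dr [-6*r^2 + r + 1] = 1 - 12*r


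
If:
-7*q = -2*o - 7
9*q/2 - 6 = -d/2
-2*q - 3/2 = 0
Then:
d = 75/4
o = -49/8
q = -3/4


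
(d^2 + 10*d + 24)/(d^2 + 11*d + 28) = (d + 6)/(d + 7)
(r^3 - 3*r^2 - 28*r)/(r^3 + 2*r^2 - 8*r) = (r - 7)/(r - 2)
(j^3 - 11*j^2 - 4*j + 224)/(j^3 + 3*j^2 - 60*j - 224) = (j - 7)/(j + 7)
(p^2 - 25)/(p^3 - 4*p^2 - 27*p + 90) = (p - 5)/(p^2 - 9*p + 18)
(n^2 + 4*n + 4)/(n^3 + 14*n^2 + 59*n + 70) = (n + 2)/(n^2 + 12*n + 35)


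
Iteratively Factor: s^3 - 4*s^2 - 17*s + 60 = (s - 5)*(s^2 + s - 12) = (s - 5)*(s + 4)*(s - 3)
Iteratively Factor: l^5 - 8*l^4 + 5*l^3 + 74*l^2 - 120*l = (l)*(l^4 - 8*l^3 + 5*l^2 + 74*l - 120) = l*(l - 5)*(l^3 - 3*l^2 - 10*l + 24) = l*(l - 5)*(l + 3)*(l^2 - 6*l + 8) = l*(l - 5)*(l - 2)*(l + 3)*(l - 4)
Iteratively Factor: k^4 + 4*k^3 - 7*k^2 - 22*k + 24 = (k - 1)*(k^3 + 5*k^2 - 2*k - 24) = (k - 1)*(k + 4)*(k^2 + k - 6) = (k - 1)*(k + 3)*(k + 4)*(k - 2)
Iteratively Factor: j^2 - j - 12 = (j - 4)*(j + 3)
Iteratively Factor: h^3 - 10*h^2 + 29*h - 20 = (h - 4)*(h^2 - 6*h + 5) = (h - 5)*(h - 4)*(h - 1)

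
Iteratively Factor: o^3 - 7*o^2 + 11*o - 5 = (o - 1)*(o^2 - 6*o + 5) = (o - 5)*(o - 1)*(o - 1)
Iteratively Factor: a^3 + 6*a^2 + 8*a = (a + 4)*(a^2 + 2*a) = (a + 2)*(a + 4)*(a)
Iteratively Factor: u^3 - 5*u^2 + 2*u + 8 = (u + 1)*(u^2 - 6*u + 8) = (u - 4)*(u + 1)*(u - 2)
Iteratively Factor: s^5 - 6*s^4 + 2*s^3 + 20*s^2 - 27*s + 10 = (s + 2)*(s^4 - 8*s^3 + 18*s^2 - 16*s + 5) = (s - 5)*(s + 2)*(s^3 - 3*s^2 + 3*s - 1) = (s - 5)*(s - 1)*(s + 2)*(s^2 - 2*s + 1) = (s - 5)*(s - 1)^2*(s + 2)*(s - 1)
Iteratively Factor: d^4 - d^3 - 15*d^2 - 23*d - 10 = (d - 5)*(d^3 + 4*d^2 + 5*d + 2) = (d - 5)*(d + 1)*(d^2 + 3*d + 2) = (d - 5)*(d + 1)^2*(d + 2)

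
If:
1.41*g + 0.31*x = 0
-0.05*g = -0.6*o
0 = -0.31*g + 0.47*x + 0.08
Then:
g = 0.03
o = 0.00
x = -0.15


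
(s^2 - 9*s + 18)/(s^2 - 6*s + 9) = (s - 6)/(s - 3)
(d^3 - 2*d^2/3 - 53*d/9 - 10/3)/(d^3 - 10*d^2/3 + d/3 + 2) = (d + 5/3)/(d - 1)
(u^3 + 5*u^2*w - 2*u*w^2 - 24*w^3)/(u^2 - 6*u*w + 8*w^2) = (u^2 + 7*u*w + 12*w^2)/(u - 4*w)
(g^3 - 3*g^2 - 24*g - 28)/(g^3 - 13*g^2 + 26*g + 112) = (g + 2)/(g - 8)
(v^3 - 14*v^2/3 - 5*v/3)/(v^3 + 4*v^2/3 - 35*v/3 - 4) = v*(v - 5)/(v^2 + v - 12)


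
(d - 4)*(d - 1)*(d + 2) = d^3 - 3*d^2 - 6*d + 8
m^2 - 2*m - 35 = (m - 7)*(m + 5)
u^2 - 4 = (u - 2)*(u + 2)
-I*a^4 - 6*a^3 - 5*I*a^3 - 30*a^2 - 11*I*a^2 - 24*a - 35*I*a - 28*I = (a + 1)*(a + 4)*(a - 7*I)*(-I*a + 1)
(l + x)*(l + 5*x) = l^2 + 6*l*x + 5*x^2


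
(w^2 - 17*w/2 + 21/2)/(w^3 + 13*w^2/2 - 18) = (w - 7)/(w^2 + 8*w + 12)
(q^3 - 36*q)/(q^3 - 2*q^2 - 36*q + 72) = q/(q - 2)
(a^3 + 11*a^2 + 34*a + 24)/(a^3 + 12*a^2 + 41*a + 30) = (a + 4)/(a + 5)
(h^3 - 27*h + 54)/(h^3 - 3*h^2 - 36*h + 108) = (h - 3)/(h - 6)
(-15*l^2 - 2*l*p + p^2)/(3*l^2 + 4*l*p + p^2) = (-5*l + p)/(l + p)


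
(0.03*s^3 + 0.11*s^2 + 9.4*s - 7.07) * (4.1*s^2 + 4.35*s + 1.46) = 0.123*s^5 + 0.5815*s^4 + 39.0623*s^3 + 12.0636*s^2 - 17.0305*s - 10.3222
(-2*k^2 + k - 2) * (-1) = 2*k^2 - k + 2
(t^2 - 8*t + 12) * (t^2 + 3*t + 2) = t^4 - 5*t^3 - 10*t^2 + 20*t + 24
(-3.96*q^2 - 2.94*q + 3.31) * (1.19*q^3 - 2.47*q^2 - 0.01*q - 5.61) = -4.7124*q^5 + 6.2826*q^4 + 11.2403*q^3 + 14.0693*q^2 + 16.4603*q - 18.5691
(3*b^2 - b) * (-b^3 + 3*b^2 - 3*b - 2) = -3*b^5 + 10*b^4 - 12*b^3 - 3*b^2 + 2*b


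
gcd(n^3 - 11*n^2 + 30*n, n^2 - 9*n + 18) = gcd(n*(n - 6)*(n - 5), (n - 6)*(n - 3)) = n - 6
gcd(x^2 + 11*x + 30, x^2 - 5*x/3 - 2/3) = 1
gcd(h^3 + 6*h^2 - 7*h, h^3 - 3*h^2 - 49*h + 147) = h + 7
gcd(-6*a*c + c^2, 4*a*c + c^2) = c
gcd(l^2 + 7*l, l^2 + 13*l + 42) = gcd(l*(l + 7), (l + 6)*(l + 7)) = l + 7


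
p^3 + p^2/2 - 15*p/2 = p*(p - 5/2)*(p + 3)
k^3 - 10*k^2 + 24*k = k*(k - 6)*(k - 4)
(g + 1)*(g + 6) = g^2 + 7*g + 6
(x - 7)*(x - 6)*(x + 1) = x^3 - 12*x^2 + 29*x + 42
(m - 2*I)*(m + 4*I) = m^2 + 2*I*m + 8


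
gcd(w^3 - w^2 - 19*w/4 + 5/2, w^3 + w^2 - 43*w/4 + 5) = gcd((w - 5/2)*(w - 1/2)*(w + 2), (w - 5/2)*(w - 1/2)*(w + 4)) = w^2 - 3*w + 5/4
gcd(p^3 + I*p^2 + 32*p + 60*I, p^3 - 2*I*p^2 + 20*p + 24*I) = p^2 - 4*I*p + 12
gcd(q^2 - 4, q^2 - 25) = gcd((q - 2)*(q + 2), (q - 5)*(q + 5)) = 1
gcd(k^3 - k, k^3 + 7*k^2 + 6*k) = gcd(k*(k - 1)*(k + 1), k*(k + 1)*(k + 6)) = k^2 + k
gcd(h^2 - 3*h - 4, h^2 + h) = h + 1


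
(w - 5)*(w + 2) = w^2 - 3*w - 10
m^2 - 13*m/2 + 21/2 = (m - 7/2)*(m - 3)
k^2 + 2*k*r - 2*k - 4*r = (k - 2)*(k + 2*r)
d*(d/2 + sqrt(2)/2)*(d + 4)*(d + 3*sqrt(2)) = d^4/2 + 2*d^3 + 2*sqrt(2)*d^3 + 3*d^2 + 8*sqrt(2)*d^2 + 12*d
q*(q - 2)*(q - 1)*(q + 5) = q^4 + 2*q^3 - 13*q^2 + 10*q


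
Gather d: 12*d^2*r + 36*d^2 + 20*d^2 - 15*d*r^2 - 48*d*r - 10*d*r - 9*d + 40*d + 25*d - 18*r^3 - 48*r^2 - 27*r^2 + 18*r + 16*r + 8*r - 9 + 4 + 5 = d^2*(12*r + 56) + d*(-15*r^2 - 58*r + 56) - 18*r^3 - 75*r^2 + 42*r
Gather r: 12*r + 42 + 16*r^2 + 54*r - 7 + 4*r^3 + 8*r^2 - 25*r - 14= 4*r^3 + 24*r^2 + 41*r + 21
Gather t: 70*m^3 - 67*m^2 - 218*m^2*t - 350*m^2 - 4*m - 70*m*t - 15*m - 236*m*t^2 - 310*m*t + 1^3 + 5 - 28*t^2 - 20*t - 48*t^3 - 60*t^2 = 70*m^3 - 417*m^2 - 19*m - 48*t^3 + t^2*(-236*m - 88) + t*(-218*m^2 - 380*m - 20) + 6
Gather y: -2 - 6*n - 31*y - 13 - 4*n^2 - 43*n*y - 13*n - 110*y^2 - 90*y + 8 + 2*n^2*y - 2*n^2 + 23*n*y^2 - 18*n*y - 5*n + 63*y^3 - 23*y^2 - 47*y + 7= -6*n^2 - 24*n + 63*y^3 + y^2*(23*n - 133) + y*(2*n^2 - 61*n - 168)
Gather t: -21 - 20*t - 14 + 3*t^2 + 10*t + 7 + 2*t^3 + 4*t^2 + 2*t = 2*t^3 + 7*t^2 - 8*t - 28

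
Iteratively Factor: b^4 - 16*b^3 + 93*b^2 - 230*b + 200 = (b - 5)*(b^3 - 11*b^2 + 38*b - 40) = (b - 5)*(b - 4)*(b^2 - 7*b + 10) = (b - 5)*(b - 4)*(b - 2)*(b - 5)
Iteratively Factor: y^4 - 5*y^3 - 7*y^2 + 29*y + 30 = (y - 5)*(y^3 - 7*y - 6) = (y - 5)*(y + 2)*(y^2 - 2*y - 3) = (y - 5)*(y + 1)*(y + 2)*(y - 3)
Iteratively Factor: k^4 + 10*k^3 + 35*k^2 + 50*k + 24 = (k + 2)*(k^3 + 8*k^2 + 19*k + 12) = (k + 2)*(k + 4)*(k^2 + 4*k + 3) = (k + 2)*(k + 3)*(k + 4)*(k + 1)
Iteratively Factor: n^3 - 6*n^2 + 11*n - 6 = (n - 2)*(n^2 - 4*n + 3) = (n - 3)*(n - 2)*(n - 1)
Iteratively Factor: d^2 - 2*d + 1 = (d - 1)*(d - 1)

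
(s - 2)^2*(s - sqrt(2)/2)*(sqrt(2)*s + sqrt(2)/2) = sqrt(2)*s^4 - 7*sqrt(2)*s^3/2 - s^3 + 2*sqrt(2)*s^2 + 7*s^2/2 - 2*s + 2*sqrt(2)*s - 2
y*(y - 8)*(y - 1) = y^3 - 9*y^2 + 8*y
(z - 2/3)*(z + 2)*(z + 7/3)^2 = z^4 + 6*z^3 + 31*z^2/3 + 28*z/27 - 196/27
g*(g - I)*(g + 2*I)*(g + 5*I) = g^4 + 6*I*g^3 - 3*g^2 + 10*I*g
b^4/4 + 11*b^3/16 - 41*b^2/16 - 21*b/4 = b*(b/4 + 1)*(b - 3)*(b + 7/4)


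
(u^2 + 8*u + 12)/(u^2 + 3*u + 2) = (u + 6)/(u + 1)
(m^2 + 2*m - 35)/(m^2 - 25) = (m + 7)/(m + 5)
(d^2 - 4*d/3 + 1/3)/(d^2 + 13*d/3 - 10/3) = (3*d^2 - 4*d + 1)/(3*d^2 + 13*d - 10)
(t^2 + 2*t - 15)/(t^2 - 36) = (t^2 + 2*t - 15)/(t^2 - 36)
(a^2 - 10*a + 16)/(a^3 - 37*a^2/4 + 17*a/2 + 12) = 4/(4*a + 3)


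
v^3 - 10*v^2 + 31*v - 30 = (v - 5)*(v - 3)*(v - 2)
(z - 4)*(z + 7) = z^2 + 3*z - 28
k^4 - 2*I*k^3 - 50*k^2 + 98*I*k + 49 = (k - 7)*(k + 7)*(k - I)^2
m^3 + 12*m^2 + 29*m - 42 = (m - 1)*(m + 6)*(m + 7)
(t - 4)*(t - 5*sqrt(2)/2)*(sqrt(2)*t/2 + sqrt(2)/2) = sqrt(2)*t^3/2 - 5*t^2/2 - 3*sqrt(2)*t^2/2 - 2*sqrt(2)*t + 15*t/2 + 10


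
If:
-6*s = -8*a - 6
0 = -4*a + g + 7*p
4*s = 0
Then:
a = -3/4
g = -7*p - 3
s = 0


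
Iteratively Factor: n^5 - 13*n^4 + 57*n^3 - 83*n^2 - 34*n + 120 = (n - 5)*(n^4 - 8*n^3 + 17*n^2 + 2*n - 24) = (n - 5)*(n - 4)*(n^3 - 4*n^2 + n + 6) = (n - 5)*(n - 4)*(n - 2)*(n^2 - 2*n - 3) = (n - 5)*(n - 4)*(n - 2)*(n + 1)*(n - 3)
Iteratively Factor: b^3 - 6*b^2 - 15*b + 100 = (b - 5)*(b^2 - b - 20) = (b - 5)*(b + 4)*(b - 5)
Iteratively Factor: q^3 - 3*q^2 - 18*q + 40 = (q + 4)*(q^2 - 7*q + 10) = (q - 2)*(q + 4)*(q - 5)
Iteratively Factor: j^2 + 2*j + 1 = (j + 1)*(j + 1)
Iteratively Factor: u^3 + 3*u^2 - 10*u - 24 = (u + 4)*(u^2 - u - 6) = (u + 2)*(u + 4)*(u - 3)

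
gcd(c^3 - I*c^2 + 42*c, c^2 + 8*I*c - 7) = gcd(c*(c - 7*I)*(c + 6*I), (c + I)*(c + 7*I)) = 1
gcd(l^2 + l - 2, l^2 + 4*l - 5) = l - 1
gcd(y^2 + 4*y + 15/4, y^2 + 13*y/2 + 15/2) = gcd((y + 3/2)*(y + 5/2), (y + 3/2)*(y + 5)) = y + 3/2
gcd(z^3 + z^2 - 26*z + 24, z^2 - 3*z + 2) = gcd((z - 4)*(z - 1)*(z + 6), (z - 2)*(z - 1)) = z - 1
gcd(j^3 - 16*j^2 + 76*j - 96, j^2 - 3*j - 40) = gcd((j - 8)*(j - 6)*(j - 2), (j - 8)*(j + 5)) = j - 8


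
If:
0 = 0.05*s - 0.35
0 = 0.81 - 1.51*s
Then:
No Solution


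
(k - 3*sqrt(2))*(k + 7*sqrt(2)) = k^2 + 4*sqrt(2)*k - 42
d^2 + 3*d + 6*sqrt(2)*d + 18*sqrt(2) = (d + 3)*(d + 6*sqrt(2))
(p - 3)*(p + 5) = p^2 + 2*p - 15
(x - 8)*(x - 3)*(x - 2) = x^3 - 13*x^2 + 46*x - 48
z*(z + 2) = z^2 + 2*z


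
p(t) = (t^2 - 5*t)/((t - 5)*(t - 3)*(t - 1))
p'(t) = (2*t - 5)/((t - 5)*(t - 3)*(t - 1)) - (t^2 - 5*t)/((t - 5)*(t - 3)*(t - 1)^2) - (t^2 - 5*t)/((t - 5)*(t - 3)^2*(t - 1)) - (t^2 - 5*t)/((t - 5)^2*(t - 3)*(t - 1))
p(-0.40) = -0.08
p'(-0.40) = 0.13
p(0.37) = 0.22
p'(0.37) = 1.04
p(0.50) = 0.40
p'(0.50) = 1.76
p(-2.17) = -0.13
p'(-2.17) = -0.01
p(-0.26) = -0.06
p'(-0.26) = 0.17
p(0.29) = 0.15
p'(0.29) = 0.79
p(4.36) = 0.95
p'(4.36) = -0.77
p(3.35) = 4.07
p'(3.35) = -12.15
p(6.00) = 0.40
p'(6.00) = -0.15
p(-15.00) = -0.05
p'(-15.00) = 0.00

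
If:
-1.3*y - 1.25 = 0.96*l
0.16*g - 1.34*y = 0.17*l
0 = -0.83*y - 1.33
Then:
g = -12.50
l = 0.87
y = -1.60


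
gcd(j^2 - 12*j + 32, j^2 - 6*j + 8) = j - 4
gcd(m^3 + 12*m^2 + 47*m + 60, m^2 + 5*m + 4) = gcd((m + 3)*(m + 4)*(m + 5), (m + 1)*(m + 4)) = m + 4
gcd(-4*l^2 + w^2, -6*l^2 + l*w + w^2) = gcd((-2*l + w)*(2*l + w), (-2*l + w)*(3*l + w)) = -2*l + w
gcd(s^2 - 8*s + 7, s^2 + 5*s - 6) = s - 1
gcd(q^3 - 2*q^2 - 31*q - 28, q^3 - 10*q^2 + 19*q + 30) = q + 1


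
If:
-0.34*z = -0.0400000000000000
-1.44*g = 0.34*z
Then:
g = -0.03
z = 0.12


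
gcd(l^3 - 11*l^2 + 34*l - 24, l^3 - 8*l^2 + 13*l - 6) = l^2 - 7*l + 6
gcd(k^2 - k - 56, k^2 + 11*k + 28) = k + 7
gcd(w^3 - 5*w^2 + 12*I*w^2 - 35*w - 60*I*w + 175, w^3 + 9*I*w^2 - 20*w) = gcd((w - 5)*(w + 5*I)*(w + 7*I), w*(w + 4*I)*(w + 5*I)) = w + 5*I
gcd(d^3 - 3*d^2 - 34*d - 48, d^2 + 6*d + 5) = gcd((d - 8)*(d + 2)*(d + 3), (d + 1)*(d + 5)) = 1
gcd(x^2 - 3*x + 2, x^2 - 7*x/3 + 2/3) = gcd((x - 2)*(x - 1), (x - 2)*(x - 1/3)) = x - 2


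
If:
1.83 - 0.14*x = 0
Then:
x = 13.07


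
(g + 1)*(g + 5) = g^2 + 6*g + 5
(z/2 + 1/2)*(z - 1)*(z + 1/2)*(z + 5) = z^4/2 + 11*z^3/4 + 3*z^2/4 - 11*z/4 - 5/4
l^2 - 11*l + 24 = (l - 8)*(l - 3)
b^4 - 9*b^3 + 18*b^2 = b^2*(b - 6)*(b - 3)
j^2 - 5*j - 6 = (j - 6)*(j + 1)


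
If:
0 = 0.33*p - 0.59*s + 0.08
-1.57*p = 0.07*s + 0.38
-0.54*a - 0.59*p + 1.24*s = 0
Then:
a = 0.26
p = -0.24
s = 0.00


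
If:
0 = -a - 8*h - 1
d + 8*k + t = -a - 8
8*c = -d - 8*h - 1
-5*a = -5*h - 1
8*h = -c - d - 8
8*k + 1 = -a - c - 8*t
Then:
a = 1/15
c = 1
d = -119/15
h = -2/15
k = 1/56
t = -29/105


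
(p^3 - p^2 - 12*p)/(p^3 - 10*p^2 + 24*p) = (p + 3)/(p - 6)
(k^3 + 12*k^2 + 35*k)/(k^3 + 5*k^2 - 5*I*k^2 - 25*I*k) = (k + 7)/(k - 5*I)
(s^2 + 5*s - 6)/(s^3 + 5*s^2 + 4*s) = (s^2 + 5*s - 6)/(s*(s^2 + 5*s + 4))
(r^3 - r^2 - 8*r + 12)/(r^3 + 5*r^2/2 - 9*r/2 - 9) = 2*(r - 2)/(2*r + 3)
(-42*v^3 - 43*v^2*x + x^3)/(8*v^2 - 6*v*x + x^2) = (-42*v^3 - 43*v^2*x + x^3)/(8*v^2 - 6*v*x + x^2)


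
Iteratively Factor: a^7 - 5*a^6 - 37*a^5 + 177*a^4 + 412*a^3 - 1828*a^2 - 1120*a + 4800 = (a - 5)*(a^6 - 37*a^4 - 8*a^3 + 372*a^2 + 32*a - 960) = (a - 5)^2*(a^5 + 5*a^4 - 12*a^3 - 68*a^2 + 32*a + 192) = (a - 5)^2*(a + 4)*(a^4 + a^3 - 16*a^2 - 4*a + 48) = (a - 5)^2*(a + 2)*(a + 4)*(a^3 - a^2 - 14*a + 24) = (a - 5)^2*(a - 3)*(a + 2)*(a + 4)*(a^2 + 2*a - 8) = (a - 5)^2*(a - 3)*(a - 2)*(a + 2)*(a + 4)*(a + 4)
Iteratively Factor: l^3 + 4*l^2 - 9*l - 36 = (l + 3)*(l^2 + l - 12) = (l - 3)*(l + 3)*(l + 4)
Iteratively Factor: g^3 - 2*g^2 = (g - 2)*(g^2) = g*(g - 2)*(g)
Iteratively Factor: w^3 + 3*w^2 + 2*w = (w + 1)*(w^2 + 2*w) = (w + 1)*(w + 2)*(w)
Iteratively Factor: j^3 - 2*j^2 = (j)*(j^2 - 2*j) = j^2*(j - 2)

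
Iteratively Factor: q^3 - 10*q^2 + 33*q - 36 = (q - 3)*(q^2 - 7*q + 12) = (q - 4)*(q - 3)*(q - 3)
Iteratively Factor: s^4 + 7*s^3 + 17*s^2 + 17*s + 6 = (s + 2)*(s^3 + 5*s^2 + 7*s + 3) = (s + 1)*(s + 2)*(s^2 + 4*s + 3) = (s + 1)*(s + 2)*(s + 3)*(s + 1)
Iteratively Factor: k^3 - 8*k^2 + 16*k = (k)*(k^2 - 8*k + 16) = k*(k - 4)*(k - 4)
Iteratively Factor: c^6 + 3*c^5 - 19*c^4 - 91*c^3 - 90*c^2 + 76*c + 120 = (c + 2)*(c^5 + c^4 - 21*c^3 - 49*c^2 + 8*c + 60) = (c - 1)*(c + 2)*(c^4 + 2*c^3 - 19*c^2 - 68*c - 60) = (c - 1)*(c + 2)^2*(c^3 - 19*c - 30) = (c - 5)*(c - 1)*(c + 2)^2*(c^2 + 5*c + 6) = (c - 5)*(c - 1)*(c + 2)^3*(c + 3)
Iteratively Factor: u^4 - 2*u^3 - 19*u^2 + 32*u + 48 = (u - 4)*(u^3 + 2*u^2 - 11*u - 12) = (u - 4)*(u + 4)*(u^2 - 2*u - 3) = (u - 4)*(u - 3)*(u + 4)*(u + 1)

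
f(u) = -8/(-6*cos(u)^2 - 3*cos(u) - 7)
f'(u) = -8*(-12*sin(u)*cos(u) - 3*sin(u))/(-6*cos(u)^2 - 3*cos(u) - 7)^2 = 24*(4*cos(u) + 1)*sin(u)/(6*cos(u)^2 + 3*cos(u) + 7)^2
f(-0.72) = 0.63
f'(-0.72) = -0.40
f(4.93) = 1.01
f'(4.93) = -0.69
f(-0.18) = 0.51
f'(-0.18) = -0.09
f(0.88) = 0.71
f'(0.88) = 0.51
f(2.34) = 1.02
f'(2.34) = -0.50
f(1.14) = 0.86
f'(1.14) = 0.67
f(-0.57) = 0.58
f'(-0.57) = -0.30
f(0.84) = 0.69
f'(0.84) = 0.48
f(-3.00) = 0.81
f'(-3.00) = 0.10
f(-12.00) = 0.58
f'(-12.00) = 0.30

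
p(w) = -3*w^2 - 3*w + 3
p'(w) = -6*w - 3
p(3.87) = -53.54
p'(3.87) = -26.22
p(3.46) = -43.29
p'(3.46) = -23.76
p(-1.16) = 2.44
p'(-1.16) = 3.96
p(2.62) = -25.45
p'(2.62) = -18.72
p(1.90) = -13.53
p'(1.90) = -14.40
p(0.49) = 0.81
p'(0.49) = -5.94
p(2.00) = -15.00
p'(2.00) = -15.00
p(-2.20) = -4.92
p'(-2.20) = 10.20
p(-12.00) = -393.00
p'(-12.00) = 69.00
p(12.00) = -465.00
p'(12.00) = -75.00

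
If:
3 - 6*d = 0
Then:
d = 1/2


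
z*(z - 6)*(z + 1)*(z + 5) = z^4 - 31*z^2 - 30*z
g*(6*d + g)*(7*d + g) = 42*d^2*g + 13*d*g^2 + g^3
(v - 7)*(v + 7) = v^2 - 49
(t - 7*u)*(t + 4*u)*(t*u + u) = t^3*u - 3*t^2*u^2 + t^2*u - 28*t*u^3 - 3*t*u^2 - 28*u^3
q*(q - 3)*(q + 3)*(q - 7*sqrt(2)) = q^4 - 7*sqrt(2)*q^3 - 9*q^2 + 63*sqrt(2)*q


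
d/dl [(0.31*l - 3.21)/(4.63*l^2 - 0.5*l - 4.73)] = (-1.4353*l^2 + 29.7246*l - 3.0713)/(21.4369*l^4 - 4.63*l^3 - 43.5498*l^2 + 4.73*l + 22.3729)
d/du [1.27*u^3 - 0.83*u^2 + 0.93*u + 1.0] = 3.81*u^2 - 1.66*u + 0.93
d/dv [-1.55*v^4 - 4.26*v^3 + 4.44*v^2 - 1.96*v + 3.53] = -6.2*v^3 - 12.78*v^2 + 8.88*v - 1.96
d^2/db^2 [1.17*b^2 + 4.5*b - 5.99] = 2.34000000000000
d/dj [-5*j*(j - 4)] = 20 - 10*j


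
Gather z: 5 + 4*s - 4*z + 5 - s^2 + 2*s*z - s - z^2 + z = -s^2 + 3*s - z^2 + z*(2*s - 3) + 10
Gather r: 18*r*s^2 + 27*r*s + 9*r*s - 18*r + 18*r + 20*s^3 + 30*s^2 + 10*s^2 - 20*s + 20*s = r*(18*s^2 + 36*s) + 20*s^3 + 40*s^2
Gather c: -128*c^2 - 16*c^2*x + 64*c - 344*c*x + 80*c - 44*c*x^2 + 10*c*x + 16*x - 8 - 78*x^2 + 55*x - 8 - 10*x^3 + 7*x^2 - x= c^2*(-16*x - 128) + c*(-44*x^2 - 334*x + 144) - 10*x^3 - 71*x^2 + 70*x - 16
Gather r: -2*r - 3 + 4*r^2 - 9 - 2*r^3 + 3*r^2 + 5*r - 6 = -2*r^3 + 7*r^2 + 3*r - 18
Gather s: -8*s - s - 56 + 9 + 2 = -9*s - 45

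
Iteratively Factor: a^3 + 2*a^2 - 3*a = (a)*(a^2 + 2*a - 3) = a*(a + 3)*(a - 1)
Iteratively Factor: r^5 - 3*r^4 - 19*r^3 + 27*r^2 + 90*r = (r)*(r^4 - 3*r^3 - 19*r^2 + 27*r + 90) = r*(r + 3)*(r^3 - 6*r^2 - r + 30) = r*(r + 2)*(r + 3)*(r^2 - 8*r + 15) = r*(r - 5)*(r + 2)*(r + 3)*(r - 3)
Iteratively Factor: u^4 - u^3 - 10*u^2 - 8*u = (u + 2)*(u^3 - 3*u^2 - 4*u) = (u - 4)*(u + 2)*(u^2 + u) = (u - 4)*(u + 1)*(u + 2)*(u)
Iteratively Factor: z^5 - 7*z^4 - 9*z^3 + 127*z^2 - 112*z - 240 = (z + 4)*(z^4 - 11*z^3 + 35*z^2 - 13*z - 60) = (z - 4)*(z + 4)*(z^3 - 7*z^2 + 7*z + 15) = (z - 4)*(z - 3)*(z + 4)*(z^2 - 4*z - 5) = (z - 5)*(z - 4)*(z - 3)*(z + 4)*(z + 1)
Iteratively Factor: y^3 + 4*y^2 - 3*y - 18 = (y - 2)*(y^2 + 6*y + 9) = (y - 2)*(y + 3)*(y + 3)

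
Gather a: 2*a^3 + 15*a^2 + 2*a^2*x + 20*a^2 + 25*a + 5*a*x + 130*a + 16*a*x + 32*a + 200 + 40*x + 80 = 2*a^3 + a^2*(2*x + 35) + a*(21*x + 187) + 40*x + 280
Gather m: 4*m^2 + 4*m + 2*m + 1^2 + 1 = 4*m^2 + 6*m + 2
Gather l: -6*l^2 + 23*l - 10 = -6*l^2 + 23*l - 10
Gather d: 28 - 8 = 20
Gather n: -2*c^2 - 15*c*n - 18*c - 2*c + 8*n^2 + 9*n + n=-2*c^2 - 20*c + 8*n^2 + n*(10 - 15*c)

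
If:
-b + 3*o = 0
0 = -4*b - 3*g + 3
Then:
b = 3*o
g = 1 - 4*o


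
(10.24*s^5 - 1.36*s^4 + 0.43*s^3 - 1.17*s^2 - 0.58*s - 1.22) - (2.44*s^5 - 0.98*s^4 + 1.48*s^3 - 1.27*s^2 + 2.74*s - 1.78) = 7.8*s^5 - 0.38*s^4 - 1.05*s^3 + 0.1*s^2 - 3.32*s + 0.56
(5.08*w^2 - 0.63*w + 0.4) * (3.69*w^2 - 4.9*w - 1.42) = 18.7452*w^4 - 27.2167*w^3 - 2.6506*w^2 - 1.0654*w - 0.568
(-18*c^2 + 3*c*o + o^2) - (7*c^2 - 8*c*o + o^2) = -25*c^2 + 11*c*o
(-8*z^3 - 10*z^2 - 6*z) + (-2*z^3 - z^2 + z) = -10*z^3 - 11*z^2 - 5*z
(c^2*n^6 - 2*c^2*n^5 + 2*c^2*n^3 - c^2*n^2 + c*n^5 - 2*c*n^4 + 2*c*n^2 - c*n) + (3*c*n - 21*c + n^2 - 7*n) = c^2*n^6 - 2*c^2*n^5 + 2*c^2*n^3 - c^2*n^2 + c*n^5 - 2*c*n^4 + 2*c*n^2 + 2*c*n - 21*c + n^2 - 7*n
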